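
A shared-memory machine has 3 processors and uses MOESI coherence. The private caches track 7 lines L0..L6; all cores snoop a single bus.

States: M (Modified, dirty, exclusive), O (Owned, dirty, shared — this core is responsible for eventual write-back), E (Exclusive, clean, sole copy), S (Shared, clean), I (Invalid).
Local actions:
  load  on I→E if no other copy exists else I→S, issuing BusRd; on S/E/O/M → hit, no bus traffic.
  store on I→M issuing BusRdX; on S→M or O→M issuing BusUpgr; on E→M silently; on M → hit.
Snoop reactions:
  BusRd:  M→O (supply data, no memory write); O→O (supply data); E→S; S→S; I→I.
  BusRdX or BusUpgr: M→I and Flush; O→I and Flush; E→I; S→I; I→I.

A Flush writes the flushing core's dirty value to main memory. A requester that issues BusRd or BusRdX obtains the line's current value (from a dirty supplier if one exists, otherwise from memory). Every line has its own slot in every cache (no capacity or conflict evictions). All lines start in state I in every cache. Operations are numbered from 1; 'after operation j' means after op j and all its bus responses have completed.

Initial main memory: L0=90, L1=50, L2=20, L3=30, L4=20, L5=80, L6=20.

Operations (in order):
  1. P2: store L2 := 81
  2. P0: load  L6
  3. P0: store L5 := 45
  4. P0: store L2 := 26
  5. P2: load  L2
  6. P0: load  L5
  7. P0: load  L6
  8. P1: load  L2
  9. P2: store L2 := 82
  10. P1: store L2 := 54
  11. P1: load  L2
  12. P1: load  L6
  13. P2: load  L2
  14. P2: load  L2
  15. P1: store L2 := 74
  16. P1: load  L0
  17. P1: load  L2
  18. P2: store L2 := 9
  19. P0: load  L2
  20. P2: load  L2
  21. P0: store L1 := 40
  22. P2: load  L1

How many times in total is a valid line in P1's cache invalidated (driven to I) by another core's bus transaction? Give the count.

[1] P2: store L2 := 81 | P0:I, P1:I, P2:M(81) | bus: BusRdX
[2] P0: load  L6 | P0:E(20), P1:I, P2:I | bus: BusRd
[3] P0: store L5 := 45 | P0:M(45), P1:I, P2:I | bus: BusRdX
[4] P0: store L2 := 26 | P0:M(26), P1:I, P2:I | bus: BusRdX,Flush
[5] P2: load  L2 | P0:O(26), P1:I, P2:S(26) | bus: BusRd
[6] P0: load  L5 | P0:M(45), P1:I, P2:I | bus: none
[7] P0: load  L6 | P0:E(20), P1:I, P2:I | bus: none
[8] P1: load  L2 | P0:O(26), P1:S(26), P2:S(26) | bus: BusRd
[9] P2: store L2 := 82 | P0:I, P1:I, P2:M(82) | bus: BusUpgr,Flush
[10] P1: store L2 := 54 | P0:I, P1:M(54), P2:I | bus: BusRdX,Flush
[11] P1: load  L2 | P0:I, P1:M(54), P2:I | bus: none
[12] P1: load  L6 | P0:S(20), P1:S(20), P2:I | bus: BusRd
[13] P2: load  L2 | P0:I, P1:O(54), P2:S(54) | bus: BusRd
[14] P2: load  L2 | P0:I, P1:O(54), P2:S(54) | bus: none
[15] P1: store L2 := 74 | P0:I, P1:M(74), P2:I | bus: BusUpgr
[16] P1: load  L0 | P0:I, P1:E(90), P2:I | bus: BusRd
[17] P1: load  L2 | P0:I, P1:M(74), P2:I | bus: none
[18] P2: store L2 := 9 | P0:I, P1:I, P2:M(9) | bus: BusRdX,Flush
[19] P0: load  L2 | P0:S(9), P1:I, P2:O(9) | bus: BusRd
[20] P2: load  L2 | P0:S(9), P1:I, P2:O(9) | bus: none
[21] P0: store L1 := 40 | P0:M(40), P1:I, P2:I | bus: BusRdX
[22] P2: load  L1 | P0:O(40), P1:I, P2:S(40) | bus: BusRd

invalidations = 2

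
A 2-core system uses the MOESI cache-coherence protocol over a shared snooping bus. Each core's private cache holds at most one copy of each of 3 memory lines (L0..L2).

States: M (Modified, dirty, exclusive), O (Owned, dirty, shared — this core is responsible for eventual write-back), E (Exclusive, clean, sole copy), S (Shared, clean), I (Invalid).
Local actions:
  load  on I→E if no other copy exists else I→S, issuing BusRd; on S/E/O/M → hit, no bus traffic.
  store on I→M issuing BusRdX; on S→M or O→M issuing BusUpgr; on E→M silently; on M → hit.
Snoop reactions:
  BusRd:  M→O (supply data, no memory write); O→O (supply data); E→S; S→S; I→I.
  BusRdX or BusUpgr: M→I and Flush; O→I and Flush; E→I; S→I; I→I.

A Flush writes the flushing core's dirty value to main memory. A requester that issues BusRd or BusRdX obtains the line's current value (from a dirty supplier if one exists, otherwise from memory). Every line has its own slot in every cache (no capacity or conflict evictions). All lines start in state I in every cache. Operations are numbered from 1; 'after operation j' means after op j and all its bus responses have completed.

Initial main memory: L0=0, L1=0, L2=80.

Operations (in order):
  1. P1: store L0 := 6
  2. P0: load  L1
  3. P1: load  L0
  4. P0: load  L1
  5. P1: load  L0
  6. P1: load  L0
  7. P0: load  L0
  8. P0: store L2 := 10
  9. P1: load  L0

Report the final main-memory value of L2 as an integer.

memory[L2] = 80

  op1 P1: store L0 := 6 → I/M on L0; bus BusRdX; mem=0
  op2 P0: load  L1 → E/I on L1; bus BusRd; mem=0
  op3 P1: load  L0 → I/M on L0; bus (none); mem=0
  op4 P0: load  L1 → E/I on L1; bus (none); mem=0
  op5 P1: load  L0 → I/M on L0; bus (none); mem=0
  op6 P1: load  L0 → I/M on L0; bus (none); mem=0
  op7 P0: load  L0 → S/O on L0; bus BusRd; mem=0
  op8 P0: store L2 := 10 → M/I on L2; bus BusRdX; mem=80
  op9 P1: load  L0 → S/O on L0; bus (none); mem=0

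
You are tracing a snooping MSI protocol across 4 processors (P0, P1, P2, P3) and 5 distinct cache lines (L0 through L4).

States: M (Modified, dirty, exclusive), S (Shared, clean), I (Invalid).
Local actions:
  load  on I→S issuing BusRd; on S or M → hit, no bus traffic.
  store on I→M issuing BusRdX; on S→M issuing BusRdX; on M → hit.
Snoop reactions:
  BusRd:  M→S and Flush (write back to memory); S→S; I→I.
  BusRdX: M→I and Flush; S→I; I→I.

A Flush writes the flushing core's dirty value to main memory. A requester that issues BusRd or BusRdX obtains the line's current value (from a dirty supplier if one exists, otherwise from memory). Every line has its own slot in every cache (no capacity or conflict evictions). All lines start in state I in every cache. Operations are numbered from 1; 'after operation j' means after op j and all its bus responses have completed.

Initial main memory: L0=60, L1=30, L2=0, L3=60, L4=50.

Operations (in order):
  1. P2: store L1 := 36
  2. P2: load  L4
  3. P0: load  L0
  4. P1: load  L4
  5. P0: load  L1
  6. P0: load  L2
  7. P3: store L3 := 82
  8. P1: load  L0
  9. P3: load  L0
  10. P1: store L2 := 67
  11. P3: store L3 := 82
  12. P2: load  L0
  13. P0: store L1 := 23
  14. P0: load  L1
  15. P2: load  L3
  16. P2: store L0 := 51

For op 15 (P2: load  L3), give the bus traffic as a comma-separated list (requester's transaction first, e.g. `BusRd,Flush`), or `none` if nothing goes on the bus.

bus = BusRd,Flush

  op1 P2: store L1 := 36 → I/I/M/I on L1; bus BusRdX; mem=30
  op2 P2: load  L4 → I/I/S/I on L4; bus BusRd; mem=50
  op3 P0: load  L0 → S/I/I/I on L0; bus BusRd; mem=60
  op4 P1: load  L4 → I/S/S/I on L4; bus BusRd; mem=50
  op5 P0: load  L1 → S/I/S/I on L1; bus BusRd Flush; mem=36
  op6 P0: load  L2 → S/I/I/I on L2; bus BusRd; mem=0
  op7 P3: store L3 := 82 → I/I/I/M on L3; bus BusRdX; mem=60
  op8 P1: load  L0 → S/S/I/I on L0; bus BusRd; mem=60
  op9 P3: load  L0 → S/S/I/S on L0; bus BusRd; mem=60
  op10 P1: store L2 := 67 → I/M/I/I on L2; bus BusRdX; mem=0
  op11 P3: store L3 := 82 → I/I/I/M on L3; bus (none); mem=60
  op12 P2: load  L0 → S/S/S/S on L0; bus BusRd; mem=60
  op13 P0: store L1 := 23 → M/I/I/I on L1; bus BusRdX; mem=36
  op14 P0: load  L1 → M/I/I/I on L1; bus (none); mem=36
  op15 P2: load  L3 → I/I/S/S on L3; bus BusRd Flush; mem=82
  op16 P2: store L0 := 51 → I/I/M/I on L0; bus BusRdX; mem=60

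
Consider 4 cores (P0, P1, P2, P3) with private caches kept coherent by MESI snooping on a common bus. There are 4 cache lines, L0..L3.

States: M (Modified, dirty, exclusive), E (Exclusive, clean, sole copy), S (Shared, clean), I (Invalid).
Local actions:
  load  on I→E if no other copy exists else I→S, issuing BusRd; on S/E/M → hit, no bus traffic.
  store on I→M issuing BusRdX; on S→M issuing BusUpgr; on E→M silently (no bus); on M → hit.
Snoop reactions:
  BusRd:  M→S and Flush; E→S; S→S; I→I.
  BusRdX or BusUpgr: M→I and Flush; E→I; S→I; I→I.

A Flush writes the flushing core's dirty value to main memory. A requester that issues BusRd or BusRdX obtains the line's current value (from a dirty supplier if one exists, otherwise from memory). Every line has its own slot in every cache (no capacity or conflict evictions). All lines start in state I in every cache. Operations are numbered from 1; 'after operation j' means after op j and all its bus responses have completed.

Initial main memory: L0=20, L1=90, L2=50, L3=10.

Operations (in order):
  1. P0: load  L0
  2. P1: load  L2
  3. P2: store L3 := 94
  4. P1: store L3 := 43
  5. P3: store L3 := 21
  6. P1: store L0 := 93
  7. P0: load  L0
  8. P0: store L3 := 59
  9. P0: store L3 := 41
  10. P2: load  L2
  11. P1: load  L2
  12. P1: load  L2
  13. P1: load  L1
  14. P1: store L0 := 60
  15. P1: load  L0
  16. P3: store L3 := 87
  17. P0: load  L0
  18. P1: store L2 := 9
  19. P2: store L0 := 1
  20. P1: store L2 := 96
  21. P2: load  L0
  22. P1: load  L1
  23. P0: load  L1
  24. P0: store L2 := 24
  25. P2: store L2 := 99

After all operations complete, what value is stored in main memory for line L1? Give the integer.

memory[L1] = 90

1. P0: load  L0  bus=[BusRd]  L0: P0=E P1=I P2=I P3=I  mem[L0]=20
2. P1: load  L2  bus=[BusRd]  L2: P0=I P1=E P2=I P3=I  mem[L2]=50
3. P2: store L3 := 94  bus=[BusRdX]  L3: P0=I P1=I P2=M P3=I  mem[L3]=10
4. P1: store L3 := 43  bus=[BusRdX,Flush]  L3: P0=I P1=M P2=I P3=I  mem[L3]=94
5. P3: store L3 := 21  bus=[BusRdX,Flush]  L3: P0=I P1=I P2=I P3=M  mem[L3]=43
6. P1: store L0 := 93  bus=[BusRdX]  L0: P0=I P1=M P2=I P3=I  mem[L0]=20
7. P0: load  L0  bus=[BusRd,Flush]  L0: P0=S P1=S P2=I P3=I  mem[L0]=93
8. P0: store L3 := 59  bus=[BusRdX,Flush]  L3: P0=M P1=I P2=I P3=I  mem[L3]=21
9. P0: store L3 := 41  bus=[-]  L3: P0=M P1=I P2=I P3=I  mem[L3]=21
10. P2: load  L2  bus=[BusRd]  L2: P0=I P1=S P2=S P3=I  mem[L2]=50
11. P1: load  L2  bus=[-]  L2: P0=I P1=S P2=S P3=I  mem[L2]=50
12. P1: load  L2  bus=[-]  L2: P0=I P1=S P2=S P3=I  mem[L2]=50
13. P1: load  L1  bus=[BusRd]  L1: P0=I P1=E P2=I P3=I  mem[L1]=90
14. P1: store L0 := 60  bus=[BusUpgr]  L0: P0=I P1=M P2=I P3=I  mem[L0]=93
15. P1: load  L0  bus=[-]  L0: P0=I P1=M P2=I P3=I  mem[L0]=93
16. P3: store L3 := 87  bus=[BusRdX,Flush]  L3: P0=I P1=I P2=I P3=M  mem[L3]=41
17. P0: load  L0  bus=[BusRd,Flush]  L0: P0=S P1=S P2=I P3=I  mem[L0]=60
18. P1: store L2 := 9  bus=[BusUpgr]  L2: P0=I P1=M P2=I P3=I  mem[L2]=50
19. P2: store L0 := 1  bus=[BusRdX]  L0: P0=I P1=I P2=M P3=I  mem[L0]=60
20. P1: store L2 := 96  bus=[-]  L2: P0=I P1=M P2=I P3=I  mem[L2]=50
21. P2: load  L0  bus=[-]  L0: P0=I P1=I P2=M P3=I  mem[L0]=60
22. P1: load  L1  bus=[-]  L1: P0=I P1=E P2=I P3=I  mem[L1]=90
23. P0: load  L1  bus=[BusRd]  L1: P0=S P1=S P2=I P3=I  mem[L1]=90
24. P0: store L2 := 24  bus=[BusRdX,Flush]  L2: P0=M P1=I P2=I P3=I  mem[L2]=96
25. P2: store L2 := 99  bus=[BusRdX,Flush]  L2: P0=I P1=I P2=M P3=I  mem[L2]=24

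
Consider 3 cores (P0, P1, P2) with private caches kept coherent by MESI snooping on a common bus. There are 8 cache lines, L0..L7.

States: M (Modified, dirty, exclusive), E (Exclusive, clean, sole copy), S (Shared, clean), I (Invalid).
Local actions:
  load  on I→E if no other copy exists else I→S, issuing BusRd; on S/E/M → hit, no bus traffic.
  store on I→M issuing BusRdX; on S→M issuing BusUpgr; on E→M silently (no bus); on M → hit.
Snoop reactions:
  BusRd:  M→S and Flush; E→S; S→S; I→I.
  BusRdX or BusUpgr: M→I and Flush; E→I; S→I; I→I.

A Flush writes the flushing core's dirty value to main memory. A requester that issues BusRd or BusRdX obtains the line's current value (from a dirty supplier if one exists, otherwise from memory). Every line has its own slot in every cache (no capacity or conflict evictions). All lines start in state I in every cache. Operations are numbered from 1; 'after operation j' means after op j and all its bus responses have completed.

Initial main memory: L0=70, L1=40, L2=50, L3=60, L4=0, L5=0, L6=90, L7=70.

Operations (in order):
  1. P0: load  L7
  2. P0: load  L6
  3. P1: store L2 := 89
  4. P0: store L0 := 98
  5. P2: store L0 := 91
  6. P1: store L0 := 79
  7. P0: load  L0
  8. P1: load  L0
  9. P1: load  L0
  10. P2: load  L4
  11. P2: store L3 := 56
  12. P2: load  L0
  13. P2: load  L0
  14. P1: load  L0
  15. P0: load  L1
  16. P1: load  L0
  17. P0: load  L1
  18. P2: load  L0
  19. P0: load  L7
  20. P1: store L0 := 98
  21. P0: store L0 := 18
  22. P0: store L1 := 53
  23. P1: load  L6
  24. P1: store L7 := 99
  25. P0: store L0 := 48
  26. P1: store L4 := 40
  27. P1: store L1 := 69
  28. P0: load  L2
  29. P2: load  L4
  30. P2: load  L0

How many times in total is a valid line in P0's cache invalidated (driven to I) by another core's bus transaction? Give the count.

step 1: P0: load  L7  ⟶  EII  (L7)  txn=BusRd  M[L7]=70
step 2: P0: load  L6  ⟶  EII  (L6)  txn=BusRd  M[L6]=90
step 3: P1: store L2 := 89  ⟶  IMI  (L2)  txn=BusRdX  M[L2]=50
step 4: P0: store L0 := 98  ⟶  MII  (L0)  txn=BusRdX  M[L0]=70
step 5: P2: store L0 := 91  ⟶  IIM  (L0)  txn=BusRdX+Flush  M[L0]=98
step 6: P1: store L0 := 79  ⟶  IMI  (L0)  txn=BusRdX+Flush  M[L0]=91
step 7: P0: load  L0  ⟶  SSI  (L0)  txn=BusRd+Flush  M[L0]=79
step 8: P1: load  L0  ⟶  SSI  (L0)  txn=∅  M[L0]=79
step 9: P1: load  L0  ⟶  SSI  (L0)  txn=∅  M[L0]=79
step 10: P2: load  L4  ⟶  IIE  (L4)  txn=BusRd  M[L4]=0
step 11: P2: store L3 := 56  ⟶  IIM  (L3)  txn=BusRdX  M[L3]=60
step 12: P2: load  L0  ⟶  SSS  (L0)  txn=BusRd  M[L0]=79
step 13: P2: load  L0  ⟶  SSS  (L0)  txn=∅  M[L0]=79
step 14: P1: load  L0  ⟶  SSS  (L0)  txn=∅  M[L0]=79
step 15: P0: load  L1  ⟶  EII  (L1)  txn=BusRd  M[L1]=40
step 16: P1: load  L0  ⟶  SSS  (L0)  txn=∅  M[L0]=79
step 17: P0: load  L1  ⟶  EII  (L1)  txn=∅  M[L1]=40
step 18: P2: load  L0  ⟶  SSS  (L0)  txn=∅  M[L0]=79
step 19: P0: load  L7  ⟶  EII  (L7)  txn=∅  M[L7]=70
step 20: P1: store L0 := 98  ⟶  IMI  (L0)  txn=BusUpgr  M[L0]=79
step 21: P0: store L0 := 18  ⟶  MII  (L0)  txn=BusRdX+Flush  M[L0]=98
step 22: P0: store L1 := 53  ⟶  MII  (L1)  txn=∅  M[L1]=40
step 23: P1: load  L6  ⟶  SSI  (L6)  txn=BusRd  M[L6]=90
step 24: P1: store L7 := 99  ⟶  IMI  (L7)  txn=BusRdX  M[L7]=70
step 25: P0: store L0 := 48  ⟶  MII  (L0)  txn=∅  M[L0]=98
step 26: P1: store L4 := 40  ⟶  IMI  (L4)  txn=BusRdX  M[L4]=0
step 27: P1: store L1 := 69  ⟶  IMI  (L1)  txn=BusRdX+Flush  M[L1]=53
step 28: P0: load  L2  ⟶  SSI  (L2)  txn=BusRd+Flush  M[L2]=89
step 29: P2: load  L4  ⟶  ISS  (L4)  txn=BusRd+Flush  M[L4]=40
step 30: P2: load  L0  ⟶  SIS  (L0)  txn=BusRd+Flush  M[L0]=48

invalidations = 4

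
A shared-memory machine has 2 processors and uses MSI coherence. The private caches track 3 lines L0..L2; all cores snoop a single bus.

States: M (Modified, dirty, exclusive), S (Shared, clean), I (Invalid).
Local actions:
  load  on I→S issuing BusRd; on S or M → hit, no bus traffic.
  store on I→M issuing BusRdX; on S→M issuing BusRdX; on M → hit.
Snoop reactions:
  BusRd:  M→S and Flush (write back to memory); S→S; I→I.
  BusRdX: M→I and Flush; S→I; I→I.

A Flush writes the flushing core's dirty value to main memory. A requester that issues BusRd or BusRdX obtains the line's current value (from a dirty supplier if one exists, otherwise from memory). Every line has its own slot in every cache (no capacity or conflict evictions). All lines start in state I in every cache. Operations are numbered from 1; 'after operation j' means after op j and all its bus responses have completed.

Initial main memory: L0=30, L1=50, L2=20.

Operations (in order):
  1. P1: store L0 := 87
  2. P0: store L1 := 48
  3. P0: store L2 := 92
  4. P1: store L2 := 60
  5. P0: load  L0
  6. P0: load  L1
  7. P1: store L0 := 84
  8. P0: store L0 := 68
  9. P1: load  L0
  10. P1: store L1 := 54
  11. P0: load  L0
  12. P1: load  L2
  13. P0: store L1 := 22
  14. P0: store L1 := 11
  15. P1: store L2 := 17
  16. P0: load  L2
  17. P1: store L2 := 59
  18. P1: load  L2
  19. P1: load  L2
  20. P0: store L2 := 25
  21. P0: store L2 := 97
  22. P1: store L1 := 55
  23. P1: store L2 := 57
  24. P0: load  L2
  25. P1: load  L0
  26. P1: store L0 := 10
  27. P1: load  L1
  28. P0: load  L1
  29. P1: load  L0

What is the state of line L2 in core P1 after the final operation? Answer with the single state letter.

state = S

1. P1: store L0 := 87  bus=[BusRdX]  L0: P0=I P1=M  mem[L0]=30
2. P0: store L1 := 48  bus=[BusRdX]  L1: P0=M P1=I  mem[L1]=50
3. P0: store L2 := 92  bus=[BusRdX]  L2: P0=M P1=I  mem[L2]=20
4. P1: store L2 := 60  bus=[BusRdX,Flush]  L2: P0=I P1=M  mem[L2]=92
5. P0: load  L0  bus=[BusRd,Flush]  L0: P0=S P1=S  mem[L0]=87
6. P0: load  L1  bus=[-]  L1: P0=M P1=I  mem[L1]=50
7. P1: store L0 := 84  bus=[BusRdX]  L0: P0=I P1=M  mem[L0]=87
8. P0: store L0 := 68  bus=[BusRdX,Flush]  L0: P0=M P1=I  mem[L0]=84
9. P1: load  L0  bus=[BusRd,Flush]  L0: P0=S P1=S  mem[L0]=68
10. P1: store L1 := 54  bus=[BusRdX,Flush]  L1: P0=I P1=M  mem[L1]=48
11. P0: load  L0  bus=[-]  L0: P0=S P1=S  mem[L0]=68
12. P1: load  L2  bus=[-]  L2: P0=I P1=M  mem[L2]=92
13. P0: store L1 := 22  bus=[BusRdX,Flush]  L1: P0=M P1=I  mem[L1]=54
14. P0: store L1 := 11  bus=[-]  L1: P0=M P1=I  mem[L1]=54
15. P1: store L2 := 17  bus=[-]  L2: P0=I P1=M  mem[L2]=92
16. P0: load  L2  bus=[BusRd,Flush]  L2: P0=S P1=S  mem[L2]=17
17. P1: store L2 := 59  bus=[BusRdX]  L2: P0=I P1=M  mem[L2]=17
18. P1: load  L2  bus=[-]  L2: P0=I P1=M  mem[L2]=17
19. P1: load  L2  bus=[-]  L2: P0=I P1=M  mem[L2]=17
20. P0: store L2 := 25  bus=[BusRdX,Flush]  L2: P0=M P1=I  mem[L2]=59
21. P0: store L2 := 97  bus=[-]  L2: P0=M P1=I  mem[L2]=59
22. P1: store L1 := 55  bus=[BusRdX,Flush]  L1: P0=I P1=M  mem[L1]=11
23. P1: store L2 := 57  bus=[BusRdX,Flush]  L2: P0=I P1=M  mem[L2]=97
24. P0: load  L2  bus=[BusRd,Flush]  L2: P0=S P1=S  mem[L2]=57
25. P1: load  L0  bus=[-]  L0: P0=S P1=S  mem[L0]=68
26. P1: store L0 := 10  bus=[BusRdX]  L0: P0=I P1=M  mem[L0]=68
27. P1: load  L1  bus=[-]  L1: P0=I P1=M  mem[L1]=11
28. P0: load  L1  bus=[BusRd,Flush]  L1: P0=S P1=S  mem[L1]=55
29. P1: load  L0  bus=[-]  L0: P0=I P1=M  mem[L0]=68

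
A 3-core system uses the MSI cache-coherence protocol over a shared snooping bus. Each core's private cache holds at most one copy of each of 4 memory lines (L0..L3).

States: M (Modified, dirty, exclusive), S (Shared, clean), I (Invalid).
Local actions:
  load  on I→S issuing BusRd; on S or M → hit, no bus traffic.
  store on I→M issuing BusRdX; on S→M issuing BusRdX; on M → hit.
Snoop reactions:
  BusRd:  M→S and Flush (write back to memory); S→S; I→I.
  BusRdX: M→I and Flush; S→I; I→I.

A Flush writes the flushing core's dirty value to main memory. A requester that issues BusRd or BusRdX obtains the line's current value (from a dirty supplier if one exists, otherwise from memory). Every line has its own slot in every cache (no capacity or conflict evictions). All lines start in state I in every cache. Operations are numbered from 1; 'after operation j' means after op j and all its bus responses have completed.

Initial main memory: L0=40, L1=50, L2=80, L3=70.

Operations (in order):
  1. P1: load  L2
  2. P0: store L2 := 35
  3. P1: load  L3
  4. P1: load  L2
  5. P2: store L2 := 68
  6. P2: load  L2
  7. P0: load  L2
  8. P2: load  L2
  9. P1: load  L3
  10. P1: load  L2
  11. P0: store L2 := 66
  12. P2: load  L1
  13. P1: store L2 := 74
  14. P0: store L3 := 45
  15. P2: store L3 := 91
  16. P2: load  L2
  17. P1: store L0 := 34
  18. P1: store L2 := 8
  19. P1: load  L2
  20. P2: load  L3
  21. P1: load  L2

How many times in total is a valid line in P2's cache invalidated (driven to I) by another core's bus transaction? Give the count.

step 1: P1: load  L2  ⟶  ISI  (L2)  txn=BusRd  M[L2]=80
step 2: P0: store L2 := 35  ⟶  MII  (L2)  txn=BusRdX  M[L2]=80
step 3: P1: load  L3  ⟶  ISI  (L3)  txn=BusRd  M[L3]=70
step 4: P1: load  L2  ⟶  SSI  (L2)  txn=BusRd+Flush  M[L2]=35
step 5: P2: store L2 := 68  ⟶  IIM  (L2)  txn=BusRdX  M[L2]=35
step 6: P2: load  L2  ⟶  IIM  (L2)  txn=∅  M[L2]=35
step 7: P0: load  L2  ⟶  SIS  (L2)  txn=BusRd+Flush  M[L2]=68
step 8: P2: load  L2  ⟶  SIS  (L2)  txn=∅  M[L2]=68
step 9: P1: load  L3  ⟶  ISI  (L3)  txn=∅  M[L3]=70
step 10: P1: load  L2  ⟶  SSS  (L2)  txn=BusRd  M[L2]=68
step 11: P0: store L2 := 66  ⟶  MII  (L2)  txn=BusRdX  M[L2]=68
step 12: P2: load  L1  ⟶  IIS  (L1)  txn=BusRd  M[L1]=50
step 13: P1: store L2 := 74  ⟶  IMI  (L2)  txn=BusRdX+Flush  M[L2]=66
step 14: P0: store L3 := 45  ⟶  MII  (L3)  txn=BusRdX  M[L3]=70
step 15: P2: store L3 := 91  ⟶  IIM  (L3)  txn=BusRdX+Flush  M[L3]=45
step 16: P2: load  L2  ⟶  ISS  (L2)  txn=BusRd+Flush  M[L2]=74
step 17: P1: store L0 := 34  ⟶  IMI  (L0)  txn=BusRdX  M[L0]=40
step 18: P1: store L2 := 8  ⟶  IMI  (L2)  txn=BusRdX  M[L2]=74
step 19: P1: load  L2  ⟶  IMI  (L2)  txn=∅  M[L2]=74
step 20: P2: load  L3  ⟶  IIM  (L3)  txn=∅  M[L3]=45
step 21: P1: load  L2  ⟶  IMI  (L2)  txn=∅  M[L2]=74

invalidations = 2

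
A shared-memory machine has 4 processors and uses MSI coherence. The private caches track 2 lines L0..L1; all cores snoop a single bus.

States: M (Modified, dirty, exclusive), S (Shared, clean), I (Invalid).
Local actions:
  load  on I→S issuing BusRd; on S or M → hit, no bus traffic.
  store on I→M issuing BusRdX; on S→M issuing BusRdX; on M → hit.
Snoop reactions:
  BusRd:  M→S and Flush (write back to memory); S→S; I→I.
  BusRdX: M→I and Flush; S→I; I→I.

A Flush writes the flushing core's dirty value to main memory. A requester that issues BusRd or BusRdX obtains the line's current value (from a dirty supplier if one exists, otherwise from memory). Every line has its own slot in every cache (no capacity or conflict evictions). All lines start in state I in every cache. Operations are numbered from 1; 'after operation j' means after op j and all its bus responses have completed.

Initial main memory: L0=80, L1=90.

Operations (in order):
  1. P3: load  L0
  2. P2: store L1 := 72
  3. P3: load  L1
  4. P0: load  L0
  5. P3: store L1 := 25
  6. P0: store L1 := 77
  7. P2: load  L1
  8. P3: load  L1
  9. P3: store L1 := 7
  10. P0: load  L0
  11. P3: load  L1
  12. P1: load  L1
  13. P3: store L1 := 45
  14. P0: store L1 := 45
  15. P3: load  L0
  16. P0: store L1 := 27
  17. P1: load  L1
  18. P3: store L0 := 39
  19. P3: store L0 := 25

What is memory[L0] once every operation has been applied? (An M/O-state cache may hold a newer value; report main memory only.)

memory[L0] = 80

step 1: P3: load  L0  ⟶  IIIS  (L0)  txn=BusRd  M[L0]=80
step 2: P2: store L1 := 72  ⟶  IIMI  (L1)  txn=BusRdX  M[L1]=90
step 3: P3: load  L1  ⟶  IISS  (L1)  txn=BusRd+Flush  M[L1]=72
step 4: P0: load  L0  ⟶  SIIS  (L0)  txn=BusRd  M[L0]=80
step 5: P3: store L1 := 25  ⟶  IIIM  (L1)  txn=BusRdX  M[L1]=72
step 6: P0: store L1 := 77  ⟶  MIII  (L1)  txn=BusRdX+Flush  M[L1]=25
step 7: P2: load  L1  ⟶  SISI  (L1)  txn=BusRd+Flush  M[L1]=77
step 8: P3: load  L1  ⟶  SISS  (L1)  txn=BusRd  M[L1]=77
step 9: P3: store L1 := 7  ⟶  IIIM  (L1)  txn=BusRdX  M[L1]=77
step 10: P0: load  L0  ⟶  SIIS  (L0)  txn=∅  M[L0]=80
step 11: P3: load  L1  ⟶  IIIM  (L1)  txn=∅  M[L1]=77
step 12: P1: load  L1  ⟶  ISIS  (L1)  txn=BusRd+Flush  M[L1]=7
step 13: P3: store L1 := 45  ⟶  IIIM  (L1)  txn=BusRdX  M[L1]=7
step 14: P0: store L1 := 45  ⟶  MIII  (L1)  txn=BusRdX+Flush  M[L1]=45
step 15: P3: load  L0  ⟶  SIIS  (L0)  txn=∅  M[L0]=80
step 16: P0: store L1 := 27  ⟶  MIII  (L1)  txn=∅  M[L1]=45
step 17: P1: load  L1  ⟶  SSII  (L1)  txn=BusRd+Flush  M[L1]=27
step 18: P3: store L0 := 39  ⟶  IIIM  (L0)  txn=BusRdX  M[L0]=80
step 19: P3: store L0 := 25  ⟶  IIIM  (L0)  txn=∅  M[L0]=80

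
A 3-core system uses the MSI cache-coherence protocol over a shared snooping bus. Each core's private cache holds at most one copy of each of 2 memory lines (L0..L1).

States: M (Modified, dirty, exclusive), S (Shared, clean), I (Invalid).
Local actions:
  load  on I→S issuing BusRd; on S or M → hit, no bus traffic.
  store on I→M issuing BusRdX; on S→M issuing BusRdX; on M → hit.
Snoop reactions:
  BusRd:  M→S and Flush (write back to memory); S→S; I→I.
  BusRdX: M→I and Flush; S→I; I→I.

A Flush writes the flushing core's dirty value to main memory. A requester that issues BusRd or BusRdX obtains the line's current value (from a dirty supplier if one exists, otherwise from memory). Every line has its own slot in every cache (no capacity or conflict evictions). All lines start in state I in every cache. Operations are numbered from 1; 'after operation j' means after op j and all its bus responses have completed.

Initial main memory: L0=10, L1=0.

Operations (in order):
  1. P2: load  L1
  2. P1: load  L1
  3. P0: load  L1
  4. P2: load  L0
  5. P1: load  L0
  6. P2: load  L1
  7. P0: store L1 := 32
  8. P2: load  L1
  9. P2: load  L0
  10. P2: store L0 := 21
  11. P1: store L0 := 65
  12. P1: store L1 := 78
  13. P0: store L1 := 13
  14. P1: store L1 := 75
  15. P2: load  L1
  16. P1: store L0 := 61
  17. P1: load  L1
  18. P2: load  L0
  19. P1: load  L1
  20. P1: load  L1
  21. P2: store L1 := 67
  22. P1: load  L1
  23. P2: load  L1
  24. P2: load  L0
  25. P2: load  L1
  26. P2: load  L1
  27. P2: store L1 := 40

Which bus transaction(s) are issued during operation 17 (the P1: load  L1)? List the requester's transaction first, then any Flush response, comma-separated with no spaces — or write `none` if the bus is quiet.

bus = none

[1] P2: load  L1 | P0:I, P1:I, P2:S(0) | bus: BusRd
[2] P1: load  L1 | P0:I, P1:S(0), P2:S(0) | bus: BusRd
[3] P0: load  L1 | P0:S(0), P1:S(0), P2:S(0) | bus: BusRd
[4] P2: load  L0 | P0:I, P1:I, P2:S(10) | bus: BusRd
[5] P1: load  L0 | P0:I, P1:S(10), P2:S(10) | bus: BusRd
[6] P2: load  L1 | P0:S(0), P1:S(0), P2:S(0) | bus: none
[7] P0: store L1 := 32 | P0:M(32), P1:I, P2:I | bus: BusRdX
[8] P2: load  L1 | P0:S(32), P1:I, P2:S(32) | bus: BusRd,Flush
[9] P2: load  L0 | P0:I, P1:S(10), P2:S(10) | bus: none
[10] P2: store L0 := 21 | P0:I, P1:I, P2:M(21) | bus: BusRdX
[11] P1: store L0 := 65 | P0:I, P1:M(65), P2:I | bus: BusRdX,Flush
[12] P1: store L1 := 78 | P0:I, P1:M(78), P2:I | bus: BusRdX
[13] P0: store L1 := 13 | P0:M(13), P1:I, P2:I | bus: BusRdX,Flush
[14] P1: store L1 := 75 | P0:I, P1:M(75), P2:I | bus: BusRdX,Flush
[15] P2: load  L1 | P0:I, P1:S(75), P2:S(75) | bus: BusRd,Flush
[16] P1: store L0 := 61 | P0:I, P1:M(61), P2:I | bus: none
[17] P1: load  L1 | P0:I, P1:S(75), P2:S(75) | bus: none
[18] P2: load  L0 | P0:I, P1:S(61), P2:S(61) | bus: BusRd,Flush
[19] P1: load  L1 | P0:I, P1:S(75), P2:S(75) | bus: none
[20] P1: load  L1 | P0:I, P1:S(75), P2:S(75) | bus: none
[21] P2: store L1 := 67 | P0:I, P1:I, P2:M(67) | bus: BusRdX
[22] P1: load  L1 | P0:I, P1:S(67), P2:S(67) | bus: BusRd,Flush
[23] P2: load  L1 | P0:I, P1:S(67), P2:S(67) | bus: none
[24] P2: load  L0 | P0:I, P1:S(61), P2:S(61) | bus: none
[25] P2: load  L1 | P0:I, P1:S(67), P2:S(67) | bus: none
[26] P2: load  L1 | P0:I, P1:S(67), P2:S(67) | bus: none
[27] P2: store L1 := 40 | P0:I, P1:I, P2:M(40) | bus: BusRdX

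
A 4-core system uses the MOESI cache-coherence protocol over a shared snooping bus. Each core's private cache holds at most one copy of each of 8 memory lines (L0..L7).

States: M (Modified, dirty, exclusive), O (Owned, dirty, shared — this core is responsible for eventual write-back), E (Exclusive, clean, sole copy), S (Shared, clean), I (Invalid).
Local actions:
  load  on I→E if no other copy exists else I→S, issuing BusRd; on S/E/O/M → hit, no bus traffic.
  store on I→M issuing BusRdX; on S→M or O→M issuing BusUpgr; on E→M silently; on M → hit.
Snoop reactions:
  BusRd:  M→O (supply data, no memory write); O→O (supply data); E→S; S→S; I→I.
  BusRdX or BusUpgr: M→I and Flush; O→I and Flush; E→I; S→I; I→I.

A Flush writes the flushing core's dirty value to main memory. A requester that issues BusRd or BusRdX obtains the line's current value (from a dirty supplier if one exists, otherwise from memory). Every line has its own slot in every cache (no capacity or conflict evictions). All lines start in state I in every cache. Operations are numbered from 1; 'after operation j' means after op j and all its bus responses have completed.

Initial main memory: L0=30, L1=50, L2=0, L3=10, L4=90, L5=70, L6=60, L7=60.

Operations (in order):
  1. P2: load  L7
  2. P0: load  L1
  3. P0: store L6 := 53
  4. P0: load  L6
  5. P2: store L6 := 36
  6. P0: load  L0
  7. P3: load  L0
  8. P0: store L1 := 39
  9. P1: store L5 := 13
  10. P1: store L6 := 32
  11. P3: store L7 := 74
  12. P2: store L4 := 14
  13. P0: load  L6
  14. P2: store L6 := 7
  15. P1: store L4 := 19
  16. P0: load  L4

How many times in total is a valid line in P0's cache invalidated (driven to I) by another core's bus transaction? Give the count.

invalidations = 2

1. P2: load  L7  bus=[BusRd]  L7: P0=I P1=I P2=E P3=I  mem[L7]=60
2. P0: load  L1  bus=[BusRd]  L1: P0=E P1=I P2=I P3=I  mem[L1]=50
3. P0: store L6 := 53  bus=[BusRdX]  L6: P0=M P1=I P2=I P3=I  mem[L6]=60
4. P0: load  L6  bus=[-]  L6: P0=M P1=I P2=I P3=I  mem[L6]=60
5. P2: store L6 := 36  bus=[BusRdX,Flush]  L6: P0=I P1=I P2=M P3=I  mem[L6]=53
6. P0: load  L0  bus=[BusRd]  L0: P0=E P1=I P2=I P3=I  mem[L0]=30
7. P3: load  L0  bus=[BusRd]  L0: P0=S P1=I P2=I P3=S  mem[L0]=30
8. P0: store L1 := 39  bus=[-]  L1: P0=M P1=I P2=I P3=I  mem[L1]=50
9. P1: store L5 := 13  bus=[BusRdX]  L5: P0=I P1=M P2=I P3=I  mem[L5]=70
10. P1: store L6 := 32  bus=[BusRdX,Flush]  L6: P0=I P1=M P2=I P3=I  mem[L6]=36
11. P3: store L7 := 74  bus=[BusRdX]  L7: P0=I P1=I P2=I P3=M  mem[L7]=60
12. P2: store L4 := 14  bus=[BusRdX]  L4: P0=I P1=I P2=M P3=I  mem[L4]=90
13. P0: load  L6  bus=[BusRd]  L6: P0=S P1=O P2=I P3=I  mem[L6]=36
14. P2: store L6 := 7  bus=[BusRdX,Flush]  L6: P0=I P1=I P2=M P3=I  mem[L6]=32
15. P1: store L4 := 19  bus=[BusRdX,Flush]  L4: P0=I P1=M P2=I P3=I  mem[L4]=14
16. P0: load  L4  bus=[BusRd]  L4: P0=S P1=O P2=I P3=I  mem[L4]=14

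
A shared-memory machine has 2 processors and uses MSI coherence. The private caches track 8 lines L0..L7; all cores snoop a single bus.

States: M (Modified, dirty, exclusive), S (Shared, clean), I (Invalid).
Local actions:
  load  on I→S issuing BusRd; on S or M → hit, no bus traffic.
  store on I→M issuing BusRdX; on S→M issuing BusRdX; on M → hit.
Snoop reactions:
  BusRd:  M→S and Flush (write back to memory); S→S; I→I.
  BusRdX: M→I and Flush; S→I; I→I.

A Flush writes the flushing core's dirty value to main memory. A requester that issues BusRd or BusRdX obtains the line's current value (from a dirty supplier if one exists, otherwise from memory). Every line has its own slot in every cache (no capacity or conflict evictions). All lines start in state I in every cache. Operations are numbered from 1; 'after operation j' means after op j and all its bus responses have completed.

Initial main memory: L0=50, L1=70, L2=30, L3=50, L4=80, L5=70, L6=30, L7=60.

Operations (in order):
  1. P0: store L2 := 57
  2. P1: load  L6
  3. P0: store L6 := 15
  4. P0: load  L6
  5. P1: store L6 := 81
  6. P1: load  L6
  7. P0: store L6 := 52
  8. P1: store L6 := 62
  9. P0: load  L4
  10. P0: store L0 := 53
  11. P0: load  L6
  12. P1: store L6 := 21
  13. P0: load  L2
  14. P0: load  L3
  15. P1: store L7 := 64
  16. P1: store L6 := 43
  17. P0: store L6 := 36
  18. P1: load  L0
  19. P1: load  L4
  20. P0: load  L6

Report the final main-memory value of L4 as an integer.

step 1: P0: store L2 := 57  ⟶  MI  (L2)  txn=BusRdX  M[L2]=30
step 2: P1: load  L6  ⟶  IS  (L6)  txn=BusRd  M[L6]=30
step 3: P0: store L6 := 15  ⟶  MI  (L6)  txn=BusRdX  M[L6]=30
step 4: P0: load  L6  ⟶  MI  (L6)  txn=∅  M[L6]=30
step 5: P1: store L6 := 81  ⟶  IM  (L6)  txn=BusRdX+Flush  M[L6]=15
step 6: P1: load  L6  ⟶  IM  (L6)  txn=∅  M[L6]=15
step 7: P0: store L6 := 52  ⟶  MI  (L6)  txn=BusRdX+Flush  M[L6]=81
step 8: P1: store L6 := 62  ⟶  IM  (L6)  txn=BusRdX+Flush  M[L6]=52
step 9: P0: load  L4  ⟶  SI  (L4)  txn=BusRd  M[L4]=80
step 10: P0: store L0 := 53  ⟶  MI  (L0)  txn=BusRdX  M[L0]=50
step 11: P0: load  L6  ⟶  SS  (L6)  txn=BusRd+Flush  M[L6]=62
step 12: P1: store L6 := 21  ⟶  IM  (L6)  txn=BusRdX  M[L6]=62
step 13: P0: load  L2  ⟶  MI  (L2)  txn=∅  M[L2]=30
step 14: P0: load  L3  ⟶  SI  (L3)  txn=BusRd  M[L3]=50
step 15: P1: store L7 := 64  ⟶  IM  (L7)  txn=BusRdX  M[L7]=60
step 16: P1: store L6 := 43  ⟶  IM  (L6)  txn=∅  M[L6]=62
step 17: P0: store L6 := 36  ⟶  MI  (L6)  txn=BusRdX+Flush  M[L6]=43
step 18: P1: load  L0  ⟶  SS  (L0)  txn=BusRd+Flush  M[L0]=53
step 19: P1: load  L4  ⟶  SS  (L4)  txn=BusRd  M[L4]=80
step 20: P0: load  L6  ⟶  MI  (L6)  txn=∅  M[L6]=43

memory[L4] = 80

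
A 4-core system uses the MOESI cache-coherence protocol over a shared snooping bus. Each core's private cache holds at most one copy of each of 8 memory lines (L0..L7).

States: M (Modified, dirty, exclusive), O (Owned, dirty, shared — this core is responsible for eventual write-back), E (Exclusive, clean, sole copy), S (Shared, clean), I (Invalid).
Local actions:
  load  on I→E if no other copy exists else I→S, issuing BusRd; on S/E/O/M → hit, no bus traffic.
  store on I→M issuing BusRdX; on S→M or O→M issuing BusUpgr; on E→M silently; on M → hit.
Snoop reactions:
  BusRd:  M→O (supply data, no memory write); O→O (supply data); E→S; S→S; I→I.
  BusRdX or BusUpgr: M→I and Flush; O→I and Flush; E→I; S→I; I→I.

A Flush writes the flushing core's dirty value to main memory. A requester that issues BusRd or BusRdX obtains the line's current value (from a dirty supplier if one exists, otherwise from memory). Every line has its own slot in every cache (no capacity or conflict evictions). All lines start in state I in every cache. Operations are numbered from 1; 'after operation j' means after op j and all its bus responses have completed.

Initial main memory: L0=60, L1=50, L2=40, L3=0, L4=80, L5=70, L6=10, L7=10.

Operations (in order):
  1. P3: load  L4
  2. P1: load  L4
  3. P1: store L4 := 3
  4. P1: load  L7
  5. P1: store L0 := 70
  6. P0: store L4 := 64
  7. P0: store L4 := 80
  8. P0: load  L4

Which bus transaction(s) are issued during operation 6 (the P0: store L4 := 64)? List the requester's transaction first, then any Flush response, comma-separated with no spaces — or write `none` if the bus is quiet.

[1] P3: load  L4 | P0:I, P1:I, P2:I, P3:E(80) | bus: BusRd
[2] P1: load  L4 | P0:I, P1:S(80), P2:I, P3:S(80) | bus: BusRd
[3] P1: store L4 := 3 | P0:I, P1:M(3), P2:I, P3:I | bus: BusUpgr
[4] P1: load  L7 | P0:I, P1:E(10), P2:I, P3:I | bus: BusRd
[5] P1: store L0 := 70 | P0:I, P1:M(70), P2:I, P3:I | bus: BusRdX
[6] P0: store L4 := 64 | P0:M(64), P1:I, P2:I, P3:I | bus: BusRdX,Flush
[7] P0: store L4 := 80 | P0:M(80), P1:I, P2:I, P3:I | bus: none
[8] P0: load  L4 | P0:M(80), P1:I, P2:I, P3:I | bus: none

bus = BusRdX,Flush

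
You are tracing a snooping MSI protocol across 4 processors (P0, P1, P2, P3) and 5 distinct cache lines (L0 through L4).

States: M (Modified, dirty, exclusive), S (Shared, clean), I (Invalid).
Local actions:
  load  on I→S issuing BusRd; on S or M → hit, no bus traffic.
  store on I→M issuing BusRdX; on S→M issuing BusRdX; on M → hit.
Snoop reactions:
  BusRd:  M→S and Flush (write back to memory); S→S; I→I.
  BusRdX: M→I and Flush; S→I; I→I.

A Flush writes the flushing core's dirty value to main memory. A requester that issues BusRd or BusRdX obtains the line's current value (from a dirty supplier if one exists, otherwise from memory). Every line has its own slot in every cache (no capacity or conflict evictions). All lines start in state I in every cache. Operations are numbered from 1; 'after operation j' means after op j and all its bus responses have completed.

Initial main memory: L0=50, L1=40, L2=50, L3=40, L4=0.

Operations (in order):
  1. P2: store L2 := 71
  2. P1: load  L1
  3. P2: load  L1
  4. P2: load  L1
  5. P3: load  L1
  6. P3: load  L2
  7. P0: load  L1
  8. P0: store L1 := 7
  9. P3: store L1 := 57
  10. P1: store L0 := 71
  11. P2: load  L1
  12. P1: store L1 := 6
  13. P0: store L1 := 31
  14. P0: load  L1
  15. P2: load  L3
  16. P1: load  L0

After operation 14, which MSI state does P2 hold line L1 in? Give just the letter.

[1] P2: store L2 := 71 | P0:I, P1:I, P2:M(71), P3:I | bus: BusRdX
[2] P1: load  L1 | P0:I, P1:S(40), P2:I, P3:I | bus: BusRd
[3] P2: load  L1 | P0:I, P1:S(40), P2:S(40), P3:I | bus: BusRd
[4] P2: load  L1 | P0:I, P1:S(40), P2:S(40), P3:I | bus: none
[5] P3: load  L1 | P0:I, P1:S(40), P2:S(40), P3:S(40) | bus: BusRd
[6] P3: load  L2 | P0:I, P1:I, P2:S(71), P3:S(71) | bus: BusRd,Flush
[7] P0: load  L1 | P0:S(40), P1:S(40), P2:S(40), P3:S(40) | bus: BusRd
[8] P0: store L1 := 7 | P0:M(7), P1:I, P2:I, P3:I | bus: BusRdX
[9] P3: store L1 := 57 | P0:I, P1:I, P2:I, P3:M(57) | bus: BusRdX,Flush
[10] P1: store L0 := 71 | P0:I, P1:M(71), P2:I, P3:I | bus: BusRdX
[11] P2: load  L1 | P0:I, P1:I, P2:S(57), P3:S(57) | bus: BusRd,Flush
[12] P1: store L1 := 6 | P0:I, P1:M(6), P2:I, P3:I | bus: BusRdX
[13] P0: store L1 := 31 | P0:M(31), P1:I, P2:I, P3:I | bus: BusRdX,Flush
[14] P0: load  L1 | P0:M(31), P1:I, P2:I, P3:I | bus: none
[15] P2: load  L3 | P0:I, P1:I, P2:S(40), P3:I | bus: BusRd
[16] P1: load  L0 | P0:I, P1:M(71), P2:I, P3:I | bus: none

state = I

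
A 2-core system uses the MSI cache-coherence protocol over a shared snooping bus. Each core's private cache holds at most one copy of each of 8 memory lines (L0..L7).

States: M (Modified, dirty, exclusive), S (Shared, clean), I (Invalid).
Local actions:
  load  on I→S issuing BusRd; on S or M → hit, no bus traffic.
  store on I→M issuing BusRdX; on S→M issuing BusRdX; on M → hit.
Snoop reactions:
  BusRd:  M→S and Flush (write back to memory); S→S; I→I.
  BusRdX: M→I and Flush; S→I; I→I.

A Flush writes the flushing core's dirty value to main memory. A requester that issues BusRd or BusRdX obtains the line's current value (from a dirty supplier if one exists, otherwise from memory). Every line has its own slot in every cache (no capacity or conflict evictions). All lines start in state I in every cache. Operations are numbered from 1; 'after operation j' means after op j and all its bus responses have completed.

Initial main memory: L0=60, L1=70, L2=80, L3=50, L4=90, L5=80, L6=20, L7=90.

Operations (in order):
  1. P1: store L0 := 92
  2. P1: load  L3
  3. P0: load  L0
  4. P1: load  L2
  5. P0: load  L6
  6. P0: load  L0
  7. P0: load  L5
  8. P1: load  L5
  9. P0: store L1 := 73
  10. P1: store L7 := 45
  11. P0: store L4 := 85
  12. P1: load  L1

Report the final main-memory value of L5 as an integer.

[1] P1: store L0 := 92 | P0:I, P1:M(92) | bus: BusRdX
[2] P1: load  L3 | P0:I, P1:S(50) | bus: BusRd
[3] P0: load  L0 | P0:S(92), P1:S(92) | bus: BusRd,Flush
[4] P1: load  L2 | P0:I, P1:S(80) | bus: BusRd
[5] P0: load  L6 | P0:S(20), P1:I | bus: BusRd
[6] P0: load  L0 | P0:S(92), P1:S(92) | bus: none
[7] P0: load  L5 | P0:S(80), P1:I | bus: BusRd
[8] P1: load  L5 | P0:S(80), P1:S(80) | bus: BusRd
[9] P0: store L1 := 73 | P0:M(73), P1:I | bus: BusRdX
[10] P1: store L7 := 45 | P0:I, P1:M(45) | bus: BusRdX
[11] P0: store L4 := 85 | P0:M(85), P1:I | bus: BusRdX
[12] P1: load  L1 | P0:S(73), P1:S(73) | bus: BusRd,Flush

memory[L5] = 80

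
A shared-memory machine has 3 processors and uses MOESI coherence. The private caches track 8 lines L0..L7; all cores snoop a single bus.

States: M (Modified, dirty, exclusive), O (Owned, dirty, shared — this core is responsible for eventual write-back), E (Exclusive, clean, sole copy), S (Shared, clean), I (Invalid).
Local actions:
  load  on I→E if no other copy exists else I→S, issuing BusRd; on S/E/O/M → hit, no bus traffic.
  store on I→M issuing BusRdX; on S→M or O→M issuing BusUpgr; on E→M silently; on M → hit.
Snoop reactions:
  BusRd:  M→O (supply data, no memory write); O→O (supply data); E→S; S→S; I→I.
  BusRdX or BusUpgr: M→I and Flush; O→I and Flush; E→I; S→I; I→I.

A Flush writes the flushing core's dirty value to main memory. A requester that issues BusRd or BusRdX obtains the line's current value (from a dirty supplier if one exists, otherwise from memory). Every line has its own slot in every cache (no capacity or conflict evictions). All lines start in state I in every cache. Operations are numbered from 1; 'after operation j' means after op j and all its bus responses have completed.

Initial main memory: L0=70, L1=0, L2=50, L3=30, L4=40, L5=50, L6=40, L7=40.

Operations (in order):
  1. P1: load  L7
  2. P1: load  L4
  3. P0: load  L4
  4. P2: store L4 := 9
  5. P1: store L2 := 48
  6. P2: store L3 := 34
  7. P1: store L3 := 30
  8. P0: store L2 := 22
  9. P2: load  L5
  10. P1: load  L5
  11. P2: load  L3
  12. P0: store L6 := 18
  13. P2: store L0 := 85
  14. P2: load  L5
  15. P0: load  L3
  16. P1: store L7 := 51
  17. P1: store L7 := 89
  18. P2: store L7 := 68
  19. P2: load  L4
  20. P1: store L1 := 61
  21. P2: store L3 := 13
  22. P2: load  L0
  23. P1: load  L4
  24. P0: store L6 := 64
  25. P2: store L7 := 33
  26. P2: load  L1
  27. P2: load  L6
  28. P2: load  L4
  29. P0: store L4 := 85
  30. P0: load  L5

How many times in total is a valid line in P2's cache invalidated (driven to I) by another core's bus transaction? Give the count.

invalidations = 2

  op1 P1: load  L7 → I/E/I on L7; bus BusRd; mem=40
  op2 P1: load  L4 → I/E/I on L4; bus BusRd; mem=40
  op3 P0: load  L4 → S/S/I on L4; bus BusRd; mem=40
  op4 P2: store L4 := 9 → I/I/M on L4; bus BusRdX; mem=40
  op5 P1: store L2 := 48 → I/M/I on L2; bus BusRdX; mem=50
  op6 P2: store L3 := 34 → I/I/M on L3; bus BusRdX; mem=30
  op7 P1: store L3 := 30 → I/M/I on L3; bus BusRdX Flush; mem=34
  op8 P0: store L2 := 22 → M/I/I on L2; bus BusRdX Flush; mem=48
  op9 P2: load  L5 → I/I/E on L5; bus BusRd; mem=50
  op10 P1: load  L5 → I/S/S on L5; bus BusRd; mem=50
  op11 P2: load  L3 → I/O/S on L3; bus BusRd; mem=34
  op12 P0: store L6 := 18 → M/I/I on L6; bus BusRdX; mem=40
  op13 P2: store L0 := 85 → I/I/M on L0; bus BusRdX; mem=70
  op14 P2: load  L5 → I/S/S on L5; bus (none); mem=50
  op15 P0: load  L3 → S/O/S on L3; bus BusRd; mem=34
  op16 P1: store L7 := 51 → I/M/I on L7; bus (none); mem=40
  op17 P1: store L7 := 89 → I/M/I on L7; bus (none); mem=40
  op18 P2: store L7 := 68 → I/I/M on L7; bus BusRdX Flush; mem=89
  op19 P2: load  L4 → I/I/M on L4; bus (none); mem=40
  op20 P1: store L1 := 61 → I/M/I on L1; bus BusRdX; mem=0
  op21 P2: store L3 := 13 → I/I/M on L3; bus BusUpgr Flush; mem=30
  op22 P2: load  L0 → I/I/M on L0; bus (none); mem=70
  op23 P1: load  L4 → I/S/O on L4; bus BusRd; mem=40
  op24 P0: store L6 := 64 → M/I/I on L6; bus (none); mem=40
  op25 P2: store L7 := 33 → I/I/M on L7; bus (none); mem=89
  op26 P2: load  L1 → I/O/S on L1; bus BusRd; mem=0
  op27 P2: load  L6 → O/I/S on L6; bus BusRd; mem=40
  op28 P2: load  L4 → I/S/O on L4; bus (none); mem=40
  op29 P0: store L4 := 85 → M/I/I on L4; bus BusRdX Flush; mem=9
  op30 P0: load  L5 → S/S/S on L5; bus BusRd; mem=50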